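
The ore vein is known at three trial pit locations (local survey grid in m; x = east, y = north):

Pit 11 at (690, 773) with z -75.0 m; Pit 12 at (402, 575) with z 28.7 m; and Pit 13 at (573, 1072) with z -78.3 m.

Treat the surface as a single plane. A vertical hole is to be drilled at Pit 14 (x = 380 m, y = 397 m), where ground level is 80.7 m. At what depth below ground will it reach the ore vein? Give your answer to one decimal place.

Two edge vectors: Pit 11→Pit 12 = (-288, -198, 103.7), Pit 11→Pit 13 = (-117, 299, -3.3).
Normal n = (Pit 11→Pit 12) × (Pit 11→Pit 13) = (-30352.9, -13083.3, -109278).
So ∂z/∂x = −n_x/n_z = −0.277759 and ∂z/∂y = −n_y/n_z = −0.119725.
Intercept c from Pit 11: -75 + 191.65 + 92.55 = 209.20.
At (380, 397): z_contact = −105.55 − 47.53 + 209.20 = 56.12 m.
Depth below ground = 80.7 − 56.12 = 24.6 m.

24.6 m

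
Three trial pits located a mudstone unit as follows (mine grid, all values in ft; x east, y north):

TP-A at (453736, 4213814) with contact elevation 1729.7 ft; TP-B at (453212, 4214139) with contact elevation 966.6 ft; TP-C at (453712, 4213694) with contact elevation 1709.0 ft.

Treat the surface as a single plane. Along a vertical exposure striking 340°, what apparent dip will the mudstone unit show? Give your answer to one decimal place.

Two edge vectors: TP-A→TP-B = (-524, 325, -763.1), TP-A→TP-C = (-24, -120, -20.7).
Normal n = (TP-A→TP-B) × (TP-A→TP-C) = (-98299.5, 7467.6, 70680).
So ∂z/∂x = −n_x/n_z = 1.39077 and ∂z/∂y = −n_y/n_z = −0.10565.
Unit vector along 340° is (sin 340°, cos 340°) = (-0.3420, 0.9397).
Slope in that direction = a·(-0.3420) + b·(0.9397) = −0.57495.
Apparent dip = arctan|0.57495| = 29.9° (true dip is 54.4°, so apparent ≤ true as expected).

29.9°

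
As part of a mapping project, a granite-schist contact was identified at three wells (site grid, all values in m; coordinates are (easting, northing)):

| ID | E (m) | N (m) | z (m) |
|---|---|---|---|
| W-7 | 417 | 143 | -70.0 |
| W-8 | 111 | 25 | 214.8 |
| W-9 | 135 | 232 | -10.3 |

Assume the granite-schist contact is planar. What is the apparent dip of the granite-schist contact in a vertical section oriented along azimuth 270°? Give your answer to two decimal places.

28.16°

Two edge vectors: W-7→W-8 = (-306, -118, 284.8), W-7→W-9 = (-282, 89, 59.7).
Normal n = (W-7→W-8) × (W-7→W-9) = (-32391.8, -62045.4, -60510).
So ∂z/∂E = −n_x/n_z = −0.53531 and ∂z/∂N = −n_y/n_z = −1.02537.
Unit vector along 270° is (sin 270°, cos 270°) = (-1.0000, -0.0000).
Slope in that direction = a·(-1.0000) + b·(-0.0000) = 0.53531.
Apparent dip = arctan|0.53531| = 28.16° (true dip is 49.2°, so apparent ≤ true as expected).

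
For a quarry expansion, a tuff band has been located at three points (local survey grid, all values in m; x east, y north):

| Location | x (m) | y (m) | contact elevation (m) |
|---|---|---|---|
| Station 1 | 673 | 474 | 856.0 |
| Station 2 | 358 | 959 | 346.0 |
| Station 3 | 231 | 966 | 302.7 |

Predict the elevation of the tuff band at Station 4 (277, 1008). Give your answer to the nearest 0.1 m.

280.0 m

Two edge vectors: Station 1→Station 2 = (-315, 485, -510), Station 1→Station 3 = (-442, 492, -553.3).
Normal n = (Station 1→Station 2) × (Station 1→Station 3) = (-17430.5, 51130.5, 59390).
So ∂z/∂x = −n_x/n_z = 0.293492 and ∂z/∂y = −n_y/n_z = −0.860928.
Intercept c from Station 1: 856 − 197.52 + 408.08 = 1066.56.
At (277, 1008): z = 81.3 − 867.8 + 1066.56 = 280.0 m.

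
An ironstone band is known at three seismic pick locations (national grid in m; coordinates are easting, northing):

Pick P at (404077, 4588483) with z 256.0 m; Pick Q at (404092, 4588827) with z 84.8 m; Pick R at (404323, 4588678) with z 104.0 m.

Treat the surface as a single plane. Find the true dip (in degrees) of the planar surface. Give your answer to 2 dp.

28.36°

Two edge vectors: Pick P→Pick Q = (15, 344, -171.2), Pick P→Pick R = (246, 195, -152).
Normal n = (Pick P→Pick Q) × (Pick P→Pick R) = (-18904, -39835.2, -81699).
So ∂z/∂easting = −n_x/n_z = −0.23139 and ∂z/∂northing = −n_y/n_z = −0.48758.
Gradient magnitude |∇z| = √(a² + b²) = √(0.05354 + 0.23774) = 0.53970.
True dip = arctan(0.53970) = 28.36°, dipping toward NNE (azimuth ≈ 025°).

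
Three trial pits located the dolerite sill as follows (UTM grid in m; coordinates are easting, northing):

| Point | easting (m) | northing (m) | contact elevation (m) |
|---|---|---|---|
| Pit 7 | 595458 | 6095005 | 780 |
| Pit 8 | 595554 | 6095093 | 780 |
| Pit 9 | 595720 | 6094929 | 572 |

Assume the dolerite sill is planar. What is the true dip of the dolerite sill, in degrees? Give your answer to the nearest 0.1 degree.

Two edge vectors: Pit 7→Pit 8 = (96, 88, 0), Pit 7→Pit 9 = (262, -76, -208).
Normal n = (Pit 7→Pit 8) × (Pit 7→Pit 9) = (-18304, 19968, -30352).
So ∂z/∂easting = −n_x/n_z = −0.60306 and ∂z/∂northing = −n_y/n_z = 0.65788.
Gradient magnitude |∇z| = √(a² + b²) = √(0.36368 + 0.43281) = 0.89246.
True dip = arctan(0.89246) = 41.7°, dipping toward SE (azimuth ≈ 137°).

41.7°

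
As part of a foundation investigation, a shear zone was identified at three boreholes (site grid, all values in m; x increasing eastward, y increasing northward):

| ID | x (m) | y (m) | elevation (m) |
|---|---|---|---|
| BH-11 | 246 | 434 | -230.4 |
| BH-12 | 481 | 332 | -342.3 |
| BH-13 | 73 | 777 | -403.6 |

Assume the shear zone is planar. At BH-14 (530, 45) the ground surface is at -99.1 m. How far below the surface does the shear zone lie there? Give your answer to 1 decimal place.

Two edge vectors: BH-11→BH-12 = (235, -102, -111.9), BH-11→BH-13 = (-173, 343, -173.2).
Normal n = (BH-11→BH-12) × (BH-11→BH-13) = (56048.1, 60060.7, 62959).
So ∂z/∂x = −n_x/n_z = −0.89023 and ∂z/∂y = −n_y/n_z = −0.95397.
Intercept c from BH-11: -230.4 + 219.00 + 414.02 = 402.62.
At (530, 45): z_contact = −471.82 − 42.93 + 402.62 = -112.13 m.
Depth below ground = -99.1 − (-112.13) = 13.0 m.

13.0 m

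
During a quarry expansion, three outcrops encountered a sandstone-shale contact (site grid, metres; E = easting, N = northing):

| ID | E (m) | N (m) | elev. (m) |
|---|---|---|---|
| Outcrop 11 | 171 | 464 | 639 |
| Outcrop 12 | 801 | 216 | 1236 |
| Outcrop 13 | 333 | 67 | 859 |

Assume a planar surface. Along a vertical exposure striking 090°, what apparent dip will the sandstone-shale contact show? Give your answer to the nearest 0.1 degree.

41.0°

Let the plane be z = a·E + b·N + c.
Outcrop 12−Outcrop 11: 630a − 248b = 597;  Outcrop 13−Outcrop 11: 162a − 397b = 220.
Solving gives a = 0.86908, b = −0.19952.
Unit vector along 090° is (sin 90°, cos 90°) = (1.0000, 0.0000).
Slope in that direction = a·(1.0000) + b·(0.0000) = 0.86908.
Apparent dip = arctan|0.86908| = 41.0° (true dip is 41.7°, so apparent ≤ true as expected).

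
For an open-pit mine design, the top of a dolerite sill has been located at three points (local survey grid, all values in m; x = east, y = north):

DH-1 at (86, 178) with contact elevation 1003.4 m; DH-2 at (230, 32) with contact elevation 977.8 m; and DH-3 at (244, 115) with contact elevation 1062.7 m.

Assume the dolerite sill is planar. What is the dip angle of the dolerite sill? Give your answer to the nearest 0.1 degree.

Two edge vectors: DH-1→DH-2 = (144, -146, -25.6), DH-1→DH-3 = (158, -63, 59.3).
Normal n = (DH-1→DH-2) × (DH-1→DH-3) = (-10270.6, -12584, 13996).
So ∂z/∂x = −n_x/n_z = 0.73382 and ∂z/∂y = −n_y/n_z = 0.89911.
Gradient magnitude |∇z| = √(a² + b²) = √(0.53850 + 0.80841) = 1.16056.
True dip = arctan(1.16056) = 49.3°, dipping toward SW (azimuth ≈ 219°).

49.3°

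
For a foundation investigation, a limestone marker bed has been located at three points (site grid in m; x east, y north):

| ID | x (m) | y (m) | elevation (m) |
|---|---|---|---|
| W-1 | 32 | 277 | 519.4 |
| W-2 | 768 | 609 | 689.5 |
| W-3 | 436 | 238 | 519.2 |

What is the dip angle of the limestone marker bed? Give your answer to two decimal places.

23.02°

Let the plane be z = a·x + b·y + c.
W-2−W-1: 736a + 332b = 170.1;  W-3−W-1: 404a − 39b = −0.2.
Solving gives a = 0.04033, b = 0.42294.
Gradient magnitude |∇z| = √(a² + b²) = √(0.00163 + 0.17888) = 0.42486.
True dip = arctan(0.42486) = 23.02°, dipping toward S (azimuth ≈ 185°).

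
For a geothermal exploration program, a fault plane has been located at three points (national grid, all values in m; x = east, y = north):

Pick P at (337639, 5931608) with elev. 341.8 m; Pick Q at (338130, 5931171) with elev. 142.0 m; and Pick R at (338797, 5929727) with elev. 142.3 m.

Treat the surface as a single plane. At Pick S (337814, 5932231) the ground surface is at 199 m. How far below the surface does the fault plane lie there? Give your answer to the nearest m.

Two edge vectors: Pick P→Pick Q = (491, -437, -199.8), Pick P→Pick R = (1158, -1881, -199.5).
Normal n = (Pick P→Pick Q) × (Pick P→Pick R) = (-288642.3, -133413.9, -417525).
So ∂z/∂x = −n_x/n_z = −0.69131741 and ∂z/∂y = −n_y/n_z = −0.31953512.
Intercept c from Pick P: 341.8 + 233415.72 + 1895357.06 = 2129114.58.
At (337814, 5932231): z_contact = −233536.7 − 1895556.1 + 2129114.58 = 21.7 m.
Depth below ground = 199 − 21.7 = 177 m.

177 m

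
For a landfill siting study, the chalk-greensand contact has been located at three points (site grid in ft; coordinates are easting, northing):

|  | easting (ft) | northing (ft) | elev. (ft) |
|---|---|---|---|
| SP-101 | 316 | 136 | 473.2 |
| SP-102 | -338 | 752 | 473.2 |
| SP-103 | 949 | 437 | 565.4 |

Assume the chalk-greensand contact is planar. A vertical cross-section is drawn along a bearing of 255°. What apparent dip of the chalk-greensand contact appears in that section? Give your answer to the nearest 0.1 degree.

Two edge vectors: SP-101→SP-102 = (-654, 616, 0), SP-101→SP-103 = (633, 301, 92.2).
Normal n = (SP-101→SP-102) × (SP-101→SP-103) = (56795.2, 60298.8, -586782).
So ∂z/∂easting = −n_x/n_z = 0.09679 and ∂z/∂northing = −n_y/n_z = 0.10276.
Unit vector along 255° is (sin 255°, cos 255°) = (-0.9659, -0.2588).
Slope in that direction = a·(-0.9659) + b·(-0.2588) = −0.12009.
Apparent dip = arctan|0.12009| = 6.8° (true dip is 8.0°, so apparent ≤ true as expected).

6.8°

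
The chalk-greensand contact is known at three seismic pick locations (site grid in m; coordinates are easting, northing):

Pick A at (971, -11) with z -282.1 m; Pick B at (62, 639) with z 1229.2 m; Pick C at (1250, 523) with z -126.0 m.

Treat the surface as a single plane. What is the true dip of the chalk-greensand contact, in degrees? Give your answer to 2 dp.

53.56°

Two edge vectors: Pick A→Pick B = (-909, 650, 1511.3), Pick A→Pick C = (279, 534, 156.1).
Normal n = (Pick A→Pick B) × (Pick A→Pick C) = (-705569.2, 563547.6, -666756).
So ∂z/∂easting = −n_x/n_z = −1.05821 and ∂z/∂northing = −n_y/n_z = 0.84521.
Gradient magnitude |∇z| = √(a² + b²) = √(1.11981 + 0.71438) = 1.35432.
True dip = arctan(1.35432) = 53.56°, dipping toward SE (azimuth ≈ 129°).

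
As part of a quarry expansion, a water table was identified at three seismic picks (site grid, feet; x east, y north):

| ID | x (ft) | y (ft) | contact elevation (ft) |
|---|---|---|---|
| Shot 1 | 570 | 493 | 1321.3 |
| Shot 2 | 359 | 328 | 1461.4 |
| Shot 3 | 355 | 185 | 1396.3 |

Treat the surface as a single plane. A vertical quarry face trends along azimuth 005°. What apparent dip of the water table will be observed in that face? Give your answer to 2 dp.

Let the plane be z = a·x + b·y + c.
Shot 2−Shot 1: −211a − 165b = 140.1;  Shot 3−Shot 1: −215a − 308b = 75.
Solving gives a = −1.04279, b = 0.48441.
Unit vector along 005° is (sin 5°, cos 5°) = (0.0872, 0.9962).
Slope in that direction = a·(0.0872) + b·(0.9962) = 0.39169.
Apparent dip = arctan|0.39169| = 21.39° (true dip is 49.0°, so apparent ≤ true as expected).

21.39°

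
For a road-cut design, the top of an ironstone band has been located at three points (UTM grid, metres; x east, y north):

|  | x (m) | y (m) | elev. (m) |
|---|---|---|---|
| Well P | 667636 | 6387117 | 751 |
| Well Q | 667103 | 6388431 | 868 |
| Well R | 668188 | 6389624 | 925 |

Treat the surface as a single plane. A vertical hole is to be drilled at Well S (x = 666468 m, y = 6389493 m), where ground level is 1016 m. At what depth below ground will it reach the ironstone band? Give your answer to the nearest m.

Let the plane be z = a·x + b·y + c.
Well Q−Well P: −533a + 1314b = 117;  Well R−Well P: 552a + 2507b = 174.
Solving gives a = −0.03137577, b = 0.07631409.
Then c = 751 − a·667636 − b·6387117 = −465728.43.
At (666468, 6389493): z_contact = −20910.9 + 487608.3 − 465728.43 = 969.0 m.
Depth below ground = 1016 − 969.0 = 47 m.

47 m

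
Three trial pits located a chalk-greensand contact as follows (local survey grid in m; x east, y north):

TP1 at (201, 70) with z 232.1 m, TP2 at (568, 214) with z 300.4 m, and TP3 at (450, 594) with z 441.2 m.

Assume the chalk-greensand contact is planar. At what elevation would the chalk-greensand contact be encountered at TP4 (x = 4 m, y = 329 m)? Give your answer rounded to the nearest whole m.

Two edge vectors: TP1→TP2 = (367, 144, 68.3), TP1→TP3 = (249, 524, 209.1).
Normal n = (TP1→TP2) × (TP1→TP3) = (-5678.8, -59733, 156452).
So ∂z/∂x = −n_x/n_z = 0.03630 and ∂z/∂y = −n_y/n_z = 0.38180.
Intercept c from TP1: 232.1 − 7.30 − 26.73 = 198.08.
At (4, 329): z = 0.1 + 125.6 + 198.08 = 323.8 m.

324 m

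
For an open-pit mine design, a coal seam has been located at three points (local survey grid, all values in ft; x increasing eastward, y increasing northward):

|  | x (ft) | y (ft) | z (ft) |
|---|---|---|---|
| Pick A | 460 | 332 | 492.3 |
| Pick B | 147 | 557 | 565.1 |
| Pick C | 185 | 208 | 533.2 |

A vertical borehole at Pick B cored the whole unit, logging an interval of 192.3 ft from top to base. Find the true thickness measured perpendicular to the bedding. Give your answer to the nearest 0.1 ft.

188.8 ft

Let the plane be z = a·x + b·y + c.
Pick B−Pick A: −313a + 225b = 72.8;  Pick C−Pick A: −275a − 124b = 40.9.
Solving gives a = −0.18105, b = 0.07169.
|∇z| = √(a²+b²) = 0.19473, so dip δ = arctan(0.19473) = 11.02°.
True thickness = vertical thickness × cos δ = 192.3 × cos 11.02° = 188.8 ft.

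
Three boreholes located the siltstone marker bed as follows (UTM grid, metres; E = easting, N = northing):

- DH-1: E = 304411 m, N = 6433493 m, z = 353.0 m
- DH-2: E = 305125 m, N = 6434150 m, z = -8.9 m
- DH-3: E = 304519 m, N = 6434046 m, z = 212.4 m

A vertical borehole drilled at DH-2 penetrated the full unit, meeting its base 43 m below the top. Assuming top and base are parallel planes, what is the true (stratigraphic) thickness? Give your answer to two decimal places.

Let the plane be z = a·E + b·N + c.
DH-2−DH-1: 714a + 657b = −361.9;  DH-3−DH-1: 108a + 553b = −140.6.
Solving gives a = −0.33270, b = −0.18927.
|∇z| = √(a²+b²) = 0.38277, so dip δ = arctan(0.38277) = 20.95°.
True thickness = vertical thickness × cos δ = 43 × cos 20.95° = 40.16 m.

40.16 m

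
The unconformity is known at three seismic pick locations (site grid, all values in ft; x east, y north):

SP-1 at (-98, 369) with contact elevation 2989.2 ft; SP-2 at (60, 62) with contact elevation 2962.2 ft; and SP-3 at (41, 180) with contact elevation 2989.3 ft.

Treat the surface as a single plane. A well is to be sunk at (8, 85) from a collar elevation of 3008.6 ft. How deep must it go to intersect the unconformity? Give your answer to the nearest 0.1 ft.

Let the plane be z = a·x + b·y + c.
SP-2−SP-1: 158a − 307b = −27;  SP-3−SP-1: 139a − 189b = 0.1.
Solving gives a = 0.40073, b = 0.29418.
Then c = 2989.2 − a·-98 − b·369 = 2919.92.
At (8, 85): z_contact = 3.21 + 25.01 + 2919.92 = 2948.13 ft.
Depth below ground = 3008.6 − 2948.13 = 60.5 ft.

60.5 ft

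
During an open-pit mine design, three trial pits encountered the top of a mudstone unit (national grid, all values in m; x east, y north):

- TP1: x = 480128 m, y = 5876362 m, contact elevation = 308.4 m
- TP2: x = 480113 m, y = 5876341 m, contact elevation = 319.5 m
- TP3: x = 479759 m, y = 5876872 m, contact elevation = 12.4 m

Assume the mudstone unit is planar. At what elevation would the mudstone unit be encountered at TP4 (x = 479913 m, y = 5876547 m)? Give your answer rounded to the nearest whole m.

Two edge vectors: TP1→TP2 = (-15, -21, 11.1), TP1→TP3 = (-369, 510, -296).
Normal n = (TP1→TP2) × (TP1→TP3) = (555, -8535.9, -15399).
So ∂z/∂x = −n_x/n_z = 0.03604130 and ∂z/∂y = −n_y/n_z = −0.55431522.
Intercept c from TP1: 308.4 − 17304.44 + 3257356.87 = 3240360.83.
At (479913, 5876547): z = 17296.7 − 3257459.4 + 3240360.83 = 198.1 m.

198 m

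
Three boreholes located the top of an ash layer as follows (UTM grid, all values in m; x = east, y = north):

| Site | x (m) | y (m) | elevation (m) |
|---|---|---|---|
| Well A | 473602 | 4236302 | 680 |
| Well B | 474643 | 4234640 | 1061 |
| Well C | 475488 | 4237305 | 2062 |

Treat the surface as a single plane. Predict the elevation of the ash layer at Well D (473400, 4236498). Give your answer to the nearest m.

Let the plane be z = a·x + b·y + c.
Well B−Well A: 1041a − 1662b = 381;  Well C−Well A: 1886a + 1003b = 1382.
Solving gives a = 0.64112184, b = 0.17232722.
Then c = 680 − a·473602 − b·4236302 = −1032986.73.
At (473400, 4236498): z = 303507.1 + 730063.9 − 1032986.73 = 584.3 m.

584 m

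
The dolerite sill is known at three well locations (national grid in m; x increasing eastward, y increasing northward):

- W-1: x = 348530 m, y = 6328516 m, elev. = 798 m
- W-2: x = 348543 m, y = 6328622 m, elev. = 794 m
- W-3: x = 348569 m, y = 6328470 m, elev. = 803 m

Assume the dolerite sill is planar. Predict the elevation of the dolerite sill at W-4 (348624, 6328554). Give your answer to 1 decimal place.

Let the plane be z = a·x + b·y + c.
W-2−W-1: 13a + 106b = −4;  W-3−W-1: 39a − 46b = 5.
Solving gives a = 0.073119189, b = −0.046703297.
Then c = 798 − a·348530 − b·6328516 = 270876.33.
At (348624, 6328554): z = 25491.1 − 295564.3 + 270876.33 = 803.1 m.

803.1 m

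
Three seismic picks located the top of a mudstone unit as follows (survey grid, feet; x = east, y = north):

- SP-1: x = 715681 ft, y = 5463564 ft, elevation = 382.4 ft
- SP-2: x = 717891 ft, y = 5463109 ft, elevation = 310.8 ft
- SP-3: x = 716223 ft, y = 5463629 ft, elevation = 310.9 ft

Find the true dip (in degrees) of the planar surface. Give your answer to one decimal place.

17.7°

Let the plane be z = a·x + b·y + c.
SP-2−SP-1: 2210a − 455b = −71.6;  SP-3−SP-1: 542a + 65b = −71.5.
Solving gives a = −0.09529, b = −0.30546.
Gradient magnitude |∇z| = √(a² + b²) = √(0.00908 + 0.09330) = 0.31997.
True dip = arctan(0.31997) = 17.7°, dipping toward NNE (azimuth ≈ 017°).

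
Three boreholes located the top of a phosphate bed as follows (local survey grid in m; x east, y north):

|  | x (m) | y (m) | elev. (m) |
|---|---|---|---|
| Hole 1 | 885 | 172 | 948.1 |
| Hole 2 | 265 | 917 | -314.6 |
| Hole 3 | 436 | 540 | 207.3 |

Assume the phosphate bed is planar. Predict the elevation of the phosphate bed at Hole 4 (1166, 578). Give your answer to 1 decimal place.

767.6 m

Let the plane be z = a·x + b·y + c.
Hole 2−Hole 1: −620a + 745b = −1262.7;  Hole 3−Hole 1: −449a + 368b = −740.8.
Solving gives a = 0.820183, b = −1.012331.
Then c = 948.1 − a·885 − b·172 = 396.36.
At (1166, 578): z = 956.3 − 585.1 + 396.36 = 767.6 m.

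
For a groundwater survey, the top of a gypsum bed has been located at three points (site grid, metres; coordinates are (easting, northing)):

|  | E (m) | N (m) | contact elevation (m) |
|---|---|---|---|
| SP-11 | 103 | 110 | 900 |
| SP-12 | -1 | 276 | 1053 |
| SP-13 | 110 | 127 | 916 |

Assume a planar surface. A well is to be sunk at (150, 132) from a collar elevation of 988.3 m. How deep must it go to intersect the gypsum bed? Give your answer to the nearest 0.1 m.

Two edge vectors: SP-11→SP-12 = (-104, 166, 153), SP-11→SP-13 = (7, 17, 16).
Normal n = (SP-11→SP-12) × (SP-11→SP-13) = (55, 2735, -2930).
So ∂z/∂E = −n_x/n_z = 0.01877 and ∂z/∂N = −n_y/n_z = 0.93345.
Intercept c from SP-11: 900 − 1.93 − 102.68 = 795.39.
At (150, 132): z_contact = 2.82 + 123.22 + 795.39 = 921.42 m.
Depth below ground = 988.3 − 921.42 = 66.9 m.

66.9 m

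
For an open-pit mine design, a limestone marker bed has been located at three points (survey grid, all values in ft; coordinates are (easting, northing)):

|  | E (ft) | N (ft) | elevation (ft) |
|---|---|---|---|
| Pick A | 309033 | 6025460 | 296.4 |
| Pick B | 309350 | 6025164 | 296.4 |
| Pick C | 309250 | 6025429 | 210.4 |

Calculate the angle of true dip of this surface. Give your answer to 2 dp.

34.43°

Let the plane be z = a·E + b·N + c.
Pick B−Pick A: 317a − 296b = 0;  Pick C−Pick A: 217a − 31b = −86.
Solving gives a = −0.46790, b = −0.50109.
Gradient magnitude |∇z| = √(a² + b²) = √(0.21893 + 0.25109) = 0.68558.
True dip = arctan(0.68558) = 34.43°, dipping toward NE (azimuth ≈ 043°).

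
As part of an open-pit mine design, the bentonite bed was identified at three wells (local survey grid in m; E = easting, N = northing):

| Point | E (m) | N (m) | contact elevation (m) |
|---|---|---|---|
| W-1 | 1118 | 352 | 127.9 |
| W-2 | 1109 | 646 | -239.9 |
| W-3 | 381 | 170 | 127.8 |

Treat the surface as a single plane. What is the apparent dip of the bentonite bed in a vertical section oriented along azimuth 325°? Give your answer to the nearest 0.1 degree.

50.0°

Let the plane be z = a·E + b·N + c.
W-2−W-1: −9a + 294b = −367.8;  W-3−W-1: −737a − 182b = −0.1.
Solving gives a = 0.30675, b = −1.24163.
Unit vector along 325° is (sin 325°, cos 325°) = (-0.5736, 0.8192).
Slope in that direction = a·(-0.5736) + b·(0.8192) = −1.19303.
Apparent dip = arctan|1.19303| = 50.0° (true dip is 52.0°, so apparent ≤ true as expected).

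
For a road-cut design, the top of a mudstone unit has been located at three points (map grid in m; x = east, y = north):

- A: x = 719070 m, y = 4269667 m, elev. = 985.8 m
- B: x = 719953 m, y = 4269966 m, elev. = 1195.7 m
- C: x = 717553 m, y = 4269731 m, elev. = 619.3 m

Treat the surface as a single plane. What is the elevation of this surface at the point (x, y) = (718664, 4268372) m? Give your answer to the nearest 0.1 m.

901.1 m

Two edge vectors: A→B = (883, 299, 209.9), A→C = (-1517, 64, -366.5).
Normal n = (A→B) × (A→C) = (-123017.1, 5201.2, 510095).
So ∂z/∂x = −n_x/n_z = 0.241165077 and ∂z/∂y = −n_y/n_z = −0.010196532.
Intercept c from A: 985.8 − 173414.57 + 43535.80 = −128892.98.
At (718664, 4268372): z = 173316.7 − 43522.6 − 128892.98 = 901.1 m.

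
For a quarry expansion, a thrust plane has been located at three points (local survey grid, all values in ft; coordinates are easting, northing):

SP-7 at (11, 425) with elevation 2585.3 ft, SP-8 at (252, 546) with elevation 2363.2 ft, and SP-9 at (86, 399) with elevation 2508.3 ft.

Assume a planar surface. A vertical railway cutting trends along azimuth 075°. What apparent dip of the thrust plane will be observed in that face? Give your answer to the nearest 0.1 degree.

42.6°

Two edge vectors: SP-7→SP-8 = (241, 121, -222.1), SP-7→SP-9 = (75, -26, -77).
Normal n = (SP-7→SP-8) × (SP-7→SP-9) = (-15091.6, 1899.5, -15341).
So ∂z/∂easting = −n_x/n_z = −0.98374 and ∂z/∂northing = −n_y/n_z = 0.12382.
Unit vector along 075° is (sin 75°, cos 75°) = (0.9659, 0.2588).
Slope in that direction = a·(0.9659) + b·(0.2588) = −0.91818.
Apparent dip = arctan|0.91818| = 42.6° (true dip is 44.8°, so apparent ≤ true as expected).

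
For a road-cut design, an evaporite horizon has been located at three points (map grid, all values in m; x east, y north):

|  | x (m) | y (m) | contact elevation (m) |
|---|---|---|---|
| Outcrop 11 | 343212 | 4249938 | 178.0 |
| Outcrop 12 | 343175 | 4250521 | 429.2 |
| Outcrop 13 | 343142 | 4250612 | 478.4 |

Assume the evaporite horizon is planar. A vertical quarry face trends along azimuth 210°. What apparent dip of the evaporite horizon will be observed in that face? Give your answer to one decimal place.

Let the plane be z = a·x + b·y + c.
Outcrop 12−Outcrop 11: −37a + 583b = 251.2;  Outcrop 13−Outcrop 11: −70a + 674b = 300.4.
Solving gives a = −0.36696, b = 0.40759.
Unit vector along 210° is (sin 210°, cos 210°) = (-0.5000, -0.8660).
Slope in that direction = a·(-0.5000) + b·(-0.8660) = −0.16950.
Apparent dip = arctan|0.16950| = 9.6° (true dip is 28.7°, so apparent ≤ true as expected).

9.6°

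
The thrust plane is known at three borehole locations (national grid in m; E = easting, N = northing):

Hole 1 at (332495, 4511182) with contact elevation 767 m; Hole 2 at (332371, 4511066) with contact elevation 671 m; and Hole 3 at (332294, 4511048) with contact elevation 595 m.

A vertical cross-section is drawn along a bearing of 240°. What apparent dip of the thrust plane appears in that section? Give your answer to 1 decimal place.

37.4°

Two edge vectors: Hole 1→Hole 2 = (-124, -116, -96), Hole 1→Hole 3 = (-201, -134, -172).
Normal n = (Hole 1→Hole 2) × (Hole 1→Hole 3) = (7088, -2032, -6700).
So ∂z/∂E = −n_x/n_z = 1.05791 and ∂z/∂N = −n_y/n_z = −0.30328.
Unit vector along 240° is (sin 240°, cos 240°) = (-0.8660, -0.5000).
Slope in that direction = a·(-0.8660) + b·(-0.5000) = −0.76454.
Apparent dip = arctan|0.76454| = 37.4° (true dip is 47.7°, so apparent ≤ true as expected).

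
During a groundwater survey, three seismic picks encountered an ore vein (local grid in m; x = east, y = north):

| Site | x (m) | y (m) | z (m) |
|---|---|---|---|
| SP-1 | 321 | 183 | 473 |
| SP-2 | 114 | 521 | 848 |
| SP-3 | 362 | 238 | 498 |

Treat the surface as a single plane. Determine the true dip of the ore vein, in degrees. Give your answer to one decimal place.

43.4°

Two edge vectors: SP-1→SP-2 = (-207, 338, 375), SP-1→SP-3 = (41, 55, 25).
Normal n = (SP-1→SP-2) × (SP-1→SP-3) = (-12175, 20550, -25243).
So ∂z/∂x = −n_x/n_z = −0.48231 and ∂z/∂y = −n_y/n_z = 0.81409.
Gradient magnitude |∇z| = √(a² + b²) = √(0.23262 + 0.66274) = 0.94624.
True dip = arctan(0.94624) = 43.4°, dipping toward SSE (azimuth ≈ 149°).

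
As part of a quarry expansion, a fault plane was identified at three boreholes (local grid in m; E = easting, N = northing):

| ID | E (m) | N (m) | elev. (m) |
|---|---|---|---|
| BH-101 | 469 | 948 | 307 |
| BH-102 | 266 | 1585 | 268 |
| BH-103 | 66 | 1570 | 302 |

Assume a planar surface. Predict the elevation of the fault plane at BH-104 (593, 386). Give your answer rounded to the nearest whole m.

350 m

Two edge vectors: BH-101→BH-102 = (-203, 637, -39), BH-101→BH-103 = (-403, 622, -5).
Normal n = (BH-101→BH-102) × (BH-101→BH-103) = (21073, 14702, 130445).
So ∂z/∂E = −n_x/n_z = −0.16155 and ∂z/∂N = −n_y/n_z = −0.11271.
Intercept c from BH-101: 307 + 75.77 + 106.85 = 489.61.
At (593, 386): z = −95.8 − 43.5 + 489.61 = 350.3 m.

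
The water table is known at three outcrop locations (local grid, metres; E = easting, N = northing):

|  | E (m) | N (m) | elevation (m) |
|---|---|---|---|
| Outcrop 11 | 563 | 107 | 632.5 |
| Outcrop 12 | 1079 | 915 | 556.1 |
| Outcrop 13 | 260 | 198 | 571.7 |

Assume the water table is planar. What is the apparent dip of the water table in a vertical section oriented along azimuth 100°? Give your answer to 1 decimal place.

Let the plane be z = a·E + b·N + c.
Outcrop 12−Outcrop 11: 516a + 808b = −76.4;  Outcrop 13−Outcrop 11: −303a + 91b = −60.8.
Solving gives a = 0.14454, b = −0.18686.
Unit vector along 100° is (sin 100°, cos 100°) = (0.9848, -0.1736).
Slope in that direction = a·(0.9848) + b·(-0.1736) = 0.17479.
Apparent dip = arctan|0.17479| = 9.9° (true dip is 13.3°, so apparent ≤ true as expected).

9.9°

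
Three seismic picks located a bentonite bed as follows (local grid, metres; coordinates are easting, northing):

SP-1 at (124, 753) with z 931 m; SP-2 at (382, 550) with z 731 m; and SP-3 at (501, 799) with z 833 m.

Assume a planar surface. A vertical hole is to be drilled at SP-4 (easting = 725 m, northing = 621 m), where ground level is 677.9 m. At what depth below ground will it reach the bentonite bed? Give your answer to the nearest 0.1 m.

Let the plane be z = a·easting + b·northing + c.
SP-2−SP-1: 258a − 203b = −200;  SP-3−SP-1: 377a + 46b = −98.
Solving gives a = −0.32912, b = 0.56693.
Then c = 931 − a·124 − b·753 = 544.91.
At (725, 621): z_contact = −238.61 + 352.06 + 544.91 = 658.36 m.
Depth below ground = 677.9 − 658.36 = 19.5 m.

19.5 m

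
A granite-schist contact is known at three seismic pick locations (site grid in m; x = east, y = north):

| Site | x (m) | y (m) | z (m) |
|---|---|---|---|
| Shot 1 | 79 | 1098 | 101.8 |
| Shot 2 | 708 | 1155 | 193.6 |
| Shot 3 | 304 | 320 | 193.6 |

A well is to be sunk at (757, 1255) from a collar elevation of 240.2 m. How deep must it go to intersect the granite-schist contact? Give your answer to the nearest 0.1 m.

46.5 m

Let the plane be z = a·x + b·y + c.
Shot 2−Shot 1: 629a + 57b = 91.8;  Shot 3−Shot 1: 225a − 778b = 91.8.
Solving gives a = 0.152638, b = −0.073851.
Then c = 101.8 − a·79 − b·1098 = 170.83.
At (757, 1255): z_contact = 115.55 − 92.68 + 170.83 = 193.69 m.
Depth below ground = 240.2 − 193.69 = 46.5 m.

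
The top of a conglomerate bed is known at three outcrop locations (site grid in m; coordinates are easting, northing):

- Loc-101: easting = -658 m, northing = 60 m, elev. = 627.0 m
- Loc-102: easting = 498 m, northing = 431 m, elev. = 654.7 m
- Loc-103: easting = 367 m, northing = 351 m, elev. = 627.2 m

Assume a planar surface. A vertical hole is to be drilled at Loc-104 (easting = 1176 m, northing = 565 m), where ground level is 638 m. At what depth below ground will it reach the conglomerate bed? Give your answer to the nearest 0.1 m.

Two edge vectors: Loc-101→Loc-102 = (1156, 371, 27.7), Loc-101→Loc-103 = (1025, 291, 0.2).
Normal n = (Loc-101→Loc-102) × (Loc-101→Loc-103) = (-7986.5, 28161.3, -43879).
So ∂z/∂easting = −n_x/n_z = −0.182012 and ∂z/∂northing = −n_y/n_z = 0.641794.
Intercept c from Loc-101: 627 − 119.76 − 38.51 = 468.73.
At (1176, 565): z_contact = −214.05 + 362.61 + 468.73 = 617.30 m.
Depth below ground = 638 − 617.30 = 20.7 m.

20.7 m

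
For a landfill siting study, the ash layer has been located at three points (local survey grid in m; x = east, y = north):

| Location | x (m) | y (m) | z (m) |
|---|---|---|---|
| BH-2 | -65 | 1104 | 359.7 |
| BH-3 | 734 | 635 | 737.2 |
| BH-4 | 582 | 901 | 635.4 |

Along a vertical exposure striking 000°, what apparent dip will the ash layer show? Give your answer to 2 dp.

Let the plane be z = a·x + b·y + c.
BH-3−BH-2: 799a − 469b = 377.5;  BH-4−BH-2: 647a − 203b = 275.7.
Solving gives a = 0.37290, b = −0.16962.
Unit vector along 000° is (sin 0°, cos 0°) = (0.0000, 1.0000).
Slope in that direction = a·(0.0000) + b·(1.0000) = −0.16962.
Apparent dip = arctan|0.16962| = 9.63° (true dip is 22.3°, so apparent ≤ true as expected).

9.63°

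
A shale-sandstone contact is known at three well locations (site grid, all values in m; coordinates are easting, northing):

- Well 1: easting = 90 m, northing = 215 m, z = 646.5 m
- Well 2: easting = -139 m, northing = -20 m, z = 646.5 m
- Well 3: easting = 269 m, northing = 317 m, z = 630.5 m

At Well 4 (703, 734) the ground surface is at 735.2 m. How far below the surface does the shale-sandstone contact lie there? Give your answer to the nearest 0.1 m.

Two edge vectors: Well 1→Well 2 = (-229, -235, 0), Well 1→Well 3 = (179, 102, -16).
Normal n = (Well 1→Well 2) × (Well 1→Well 3) = (3760, -3664, 18707).
So ∂z/∂easting = −n_x/n_z = −0.20099 and ∂z/∂northing = −n_y/n_z = 0.19586.
Intercept c from Well 1: 646.5 + 18.09 − 42.11 = 622.48.
At (703, 734): z_contact = −141.30 + 143.76 + 622.48 = 624.94 m.
Depth below ground = 735.2 − 624.94 = 110.3 m.

110.3 m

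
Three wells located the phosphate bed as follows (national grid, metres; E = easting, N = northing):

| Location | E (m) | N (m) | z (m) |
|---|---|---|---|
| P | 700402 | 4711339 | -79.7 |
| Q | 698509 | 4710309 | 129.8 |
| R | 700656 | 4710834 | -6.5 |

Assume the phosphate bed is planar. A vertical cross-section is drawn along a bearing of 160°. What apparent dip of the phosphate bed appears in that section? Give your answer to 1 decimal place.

7.9°

Let the plane be z = a·E + b·N + c.
Q−P: −1893a − 1030b = 209.5;  R−P: 254a − 505b = 73.2.
Solving gives a = −0.02497, b = −0.15751.
Unit vector along 160° is (sin 160°, cos 160°) = (0.3420, -0.9397).
Slope in that direction = a·(0.3420) + b·(-0.9397) = 0.13947.
Apparent dip = arctan|0.13947| = 7.9° (true dip is 9.1°, so apparent ≤ true as expected).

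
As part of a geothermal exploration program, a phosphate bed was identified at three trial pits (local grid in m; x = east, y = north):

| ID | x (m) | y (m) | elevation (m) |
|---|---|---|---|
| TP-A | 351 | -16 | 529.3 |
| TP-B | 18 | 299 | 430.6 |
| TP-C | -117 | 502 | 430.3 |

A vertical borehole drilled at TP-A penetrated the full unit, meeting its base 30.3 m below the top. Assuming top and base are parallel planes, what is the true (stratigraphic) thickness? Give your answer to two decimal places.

Let the plane be z = a·x + b·y + c.
TP-B−TP-A: −333a + 315b = −98.7;  TP-C−TP-A: −468a + 518b = −99.
Solving gives a = 0.79531, b = 0.52742.
|∇z| = √(a²+b²) = 0.95430, so dip δ = arctan(0.95430) = 43.66°.
True thickness = vertical thickness × cos δ = 30.3 × cos 43.66° = 21.92 m.

21.92 m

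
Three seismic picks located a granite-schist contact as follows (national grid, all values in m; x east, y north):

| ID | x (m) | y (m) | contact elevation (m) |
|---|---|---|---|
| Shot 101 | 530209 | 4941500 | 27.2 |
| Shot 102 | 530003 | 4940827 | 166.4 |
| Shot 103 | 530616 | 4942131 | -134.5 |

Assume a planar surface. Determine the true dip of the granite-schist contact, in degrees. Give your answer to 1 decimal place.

12.3°

Two edge vectors: Shot 101→Shot 102 = (-206, -673, 139.2), Shot 101→Shot 103 = (407, 631, -161.7).
Normal n = (Shot 101→Shot 102) × (Shot 101→Shot 103) = (20988.9, 23344.2, 143925).
So ∂z/∂x = −n_x/n_z = −0.14583 and ∂z/∂y = −n_y/n_z = −0.16220.
Gradient magnitude |∇z| = √(a² + b²) = √(0.02127 + 0.02631) = 0.21812.
True dip = arctan(0.21812) = 12.3°, dipping toward NE (azimuth ≈ 042°).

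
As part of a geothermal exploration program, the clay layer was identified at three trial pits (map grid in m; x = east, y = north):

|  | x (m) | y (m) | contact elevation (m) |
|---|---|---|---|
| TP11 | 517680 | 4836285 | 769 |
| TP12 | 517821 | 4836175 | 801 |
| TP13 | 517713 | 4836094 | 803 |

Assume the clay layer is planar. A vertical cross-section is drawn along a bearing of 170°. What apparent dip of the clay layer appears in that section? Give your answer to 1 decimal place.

10.0°

Let the plane be z = a·x + b·y + c.
TP12−TP11: 141a − 110b = 32;  TP13−TP11: 33a − 191b = 34.
Solving gives a = 0.10180, b = −0.16042.
Unit vector along 170° is (sin 170°, cos 170°) = (0.1736, -0.9848).
Slope in that direction = a·(0.1736) + b·(-0.9848) = 0.17566.
Apparent dip = arctan|0.17566| = 10.0° (true dip is 10.8°, so apparent ≤ true as expected).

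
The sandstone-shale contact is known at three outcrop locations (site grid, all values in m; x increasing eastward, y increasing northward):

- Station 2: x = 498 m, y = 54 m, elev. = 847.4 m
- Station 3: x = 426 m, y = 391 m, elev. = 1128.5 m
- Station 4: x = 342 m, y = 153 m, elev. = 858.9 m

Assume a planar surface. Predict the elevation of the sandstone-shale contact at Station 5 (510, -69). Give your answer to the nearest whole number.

737 m

Two edge vectors: Station 2→Station 3 = (-72, 337, 281.1), Station 2→Station 4 = (-156, 99, 11.5).
Normal n = (Station 2→Station 3) × (Station 2→Station 4) = (-23953.4, -43023.6, 45444).
So ∂z/∂x = −n_x/n_z = 0.52710 and ∂z/∂y = −n_y/n_z = 0.94674.
Intercept c from Station 2: 847.4 − 262.49 − 51.12 = 533.78.
At (510, -69): z = 268.8 − 65.3 + 533.78 = 737.3 m.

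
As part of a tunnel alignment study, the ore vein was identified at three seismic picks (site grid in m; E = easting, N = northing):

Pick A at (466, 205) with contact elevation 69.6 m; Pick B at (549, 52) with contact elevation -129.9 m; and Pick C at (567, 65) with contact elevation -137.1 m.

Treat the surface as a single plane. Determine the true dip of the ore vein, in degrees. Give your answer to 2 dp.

51.13°

Let the plane be z = a·E + b·N + c.
Pick B−Pick A: 83a − 153b = −199.5;  Pick C−Pick A: 101a − 140b = −206.7.
Solving gives a = −0.96402, b = 0.78095.
Gradient magnitude |∇z| = √(a² + b²) = √(0.92934 + 0.60989) = 1.24066.
True dip = arctan(1.24066) = 51.13°, dipping toward SE (azimuth ≈ 129°).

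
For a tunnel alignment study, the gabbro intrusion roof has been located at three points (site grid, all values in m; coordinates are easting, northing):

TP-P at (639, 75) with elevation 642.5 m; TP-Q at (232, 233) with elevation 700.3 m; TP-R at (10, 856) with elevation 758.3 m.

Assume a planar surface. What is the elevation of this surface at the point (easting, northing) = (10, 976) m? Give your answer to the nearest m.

764 m

Let the plane be z = a·easting + b·northing + c.
TP-Q−TP-P: −407a + 158b = 57.8;  TP-R−TP-P: −629a + 781b = 115.8.
Solving gives a = −0.12287, b = 0.04931.
Then c = 642.5 − a·639 − b·75 = 717.32.
At (10, 976): z = −1.2 + 48.1 + 717.32 = 764.2 m.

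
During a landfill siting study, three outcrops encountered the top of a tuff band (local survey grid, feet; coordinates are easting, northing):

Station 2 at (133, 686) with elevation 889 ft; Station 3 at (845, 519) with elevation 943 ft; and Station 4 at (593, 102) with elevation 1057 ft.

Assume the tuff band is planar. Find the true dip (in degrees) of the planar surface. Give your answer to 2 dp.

15.63°

Let the plane be z = a·easting + b·northing + c.
Station 3−Station 2: 712a − 167b = 54;  Station 4−Station 2: 460a − 584b = 168.
Solving gives a = 0.01027, b = −0.27959.
Gradient magnitude |∇z| = √(a² + b²) = √(0.00011 + 0.07817) = 0.27977.
True dip = arctan(0.27977) = 15.63°, dipping toward N (azimuth ≈ 358°).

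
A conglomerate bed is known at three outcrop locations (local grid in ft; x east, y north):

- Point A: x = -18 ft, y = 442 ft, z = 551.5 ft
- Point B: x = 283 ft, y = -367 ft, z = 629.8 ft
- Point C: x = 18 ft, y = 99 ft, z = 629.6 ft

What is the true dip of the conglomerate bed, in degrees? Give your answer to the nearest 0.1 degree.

Two edge vectors: Point A→Point B = (301, -809, 78.3), Point A→Point C = (36, -343, 78.1).
Normal n = (Point A→Point B) × (Point A→Point C) = (-36326, -20689.3, -74119).
So ∂z/∂x = −n_x/n_z = −0.49010 and ∂z/∂y = −n_y/n_z = −0.27914.
Gradient magnitude |∇z| = √(a² + b²) = √(0.24020 + 0.07792) = 0.56402.
True dip = arctan(0.56402) = 29.4°, dipping toward ENE (azimuth ≈ 060°).

29.4°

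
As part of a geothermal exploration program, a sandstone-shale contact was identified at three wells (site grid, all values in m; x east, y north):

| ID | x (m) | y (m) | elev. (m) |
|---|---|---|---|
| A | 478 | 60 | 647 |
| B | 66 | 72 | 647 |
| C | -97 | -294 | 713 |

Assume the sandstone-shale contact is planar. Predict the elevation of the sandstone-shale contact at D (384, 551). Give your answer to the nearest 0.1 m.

Two edge vectors: A→B = (-412, 12, 0), A→C = (-575, -354, 66).
Normal n = (A→B) × (A→C) = (792, 27192, 152748).
So ∂z/∂x = −n_x/n_z = −0.00519 and ∂z/∂y = −n_y/n_z = −0.17802.
Intercept c from A: 647 + 2.48 + 10.68 = 660.16.
At (384, 551): z = −2.0 − 98.1 + 660.16 = 560.1 m.

560.1 m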